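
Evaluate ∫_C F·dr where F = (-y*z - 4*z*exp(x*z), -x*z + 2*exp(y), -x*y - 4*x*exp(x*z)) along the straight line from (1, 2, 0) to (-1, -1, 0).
2*(1 - exp(3))*exp(-1)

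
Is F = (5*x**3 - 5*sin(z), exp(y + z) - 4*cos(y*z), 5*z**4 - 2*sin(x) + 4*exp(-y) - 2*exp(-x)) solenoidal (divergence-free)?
No, ∇·F = 15*x**2 + 20*z**3 + 4*z*sin(y*z) + exp(y + z)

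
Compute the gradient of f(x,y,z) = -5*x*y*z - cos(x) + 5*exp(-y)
(-5*y*z + sin(x), -5*x*z - 5*exp(-y), -5*x*y)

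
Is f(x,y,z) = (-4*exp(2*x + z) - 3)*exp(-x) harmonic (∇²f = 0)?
No, ∇²f = (-8*exp(2*x + z) - 3)*exp(-x)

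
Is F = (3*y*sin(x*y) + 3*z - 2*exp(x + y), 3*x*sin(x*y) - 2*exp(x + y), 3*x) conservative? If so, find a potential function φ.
Yes, F is conservative. φ = 3*x*z - 2*exp(x + y) - 3*cos(x*y)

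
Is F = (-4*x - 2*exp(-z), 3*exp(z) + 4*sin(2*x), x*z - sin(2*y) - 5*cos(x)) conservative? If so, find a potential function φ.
No, ∇×F = (-3*exp(z) - 2*cos(2*y), -z - 5*sin(x) + 2*exp(-z), 8*cos(2*x)) ≠ 0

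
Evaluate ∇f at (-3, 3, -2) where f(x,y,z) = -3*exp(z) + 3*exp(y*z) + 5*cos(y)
(0, -5*sin(3) - 6*exp(-6), 3*(3 - exp(4))*exp(-6))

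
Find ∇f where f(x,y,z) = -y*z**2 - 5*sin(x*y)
(-5*y*cos(x*y), -5*x*cos(x*y) - z**2, -2*y*z)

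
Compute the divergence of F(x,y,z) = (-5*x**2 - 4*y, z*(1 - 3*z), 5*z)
5 - 10*x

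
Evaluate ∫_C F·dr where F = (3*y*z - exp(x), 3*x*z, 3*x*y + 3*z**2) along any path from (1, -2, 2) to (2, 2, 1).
-exp(2) + E + 17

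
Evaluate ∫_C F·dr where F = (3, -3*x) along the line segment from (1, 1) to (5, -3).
48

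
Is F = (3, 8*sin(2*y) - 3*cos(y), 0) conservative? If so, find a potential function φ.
Yes, F is conservative. φ = 3*x - 3*sin(y) - 4*cos(2*y)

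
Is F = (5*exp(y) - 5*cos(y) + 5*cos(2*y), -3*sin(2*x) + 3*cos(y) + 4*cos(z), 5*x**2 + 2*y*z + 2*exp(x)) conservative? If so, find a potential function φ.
No, ∇×F = (2*z + 4*sin(z), -10*x - 2*exp(x), -5*exp(y) - 5*sin(y) + 10*sin(2*y) - 6*cos(2*x)) ≠ 0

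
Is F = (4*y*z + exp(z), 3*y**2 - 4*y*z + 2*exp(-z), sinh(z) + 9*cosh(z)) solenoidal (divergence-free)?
No, ∇·F = 6*y - 4*z + 9*sinh(z) + cosh(z)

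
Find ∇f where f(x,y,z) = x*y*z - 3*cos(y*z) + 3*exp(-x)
(y*z - 3*exp(-x), z*(x + 3*sin(y*z)), y*(x + 3*sin(y*z)))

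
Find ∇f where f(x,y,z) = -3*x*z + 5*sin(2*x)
(-3*z + 10*cos(2*x), 0, -3*x)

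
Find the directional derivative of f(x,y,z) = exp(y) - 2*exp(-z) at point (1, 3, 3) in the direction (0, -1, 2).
sqrt(5)*(4 - exp(6))*exp(-3)/5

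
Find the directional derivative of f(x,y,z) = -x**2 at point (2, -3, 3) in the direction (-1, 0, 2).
4*sqrt(5)/5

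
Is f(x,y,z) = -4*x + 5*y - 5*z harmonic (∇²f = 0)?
Yes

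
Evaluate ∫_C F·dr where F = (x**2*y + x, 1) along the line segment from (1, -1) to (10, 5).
1167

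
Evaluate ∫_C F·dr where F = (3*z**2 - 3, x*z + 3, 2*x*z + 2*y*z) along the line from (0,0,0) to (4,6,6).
438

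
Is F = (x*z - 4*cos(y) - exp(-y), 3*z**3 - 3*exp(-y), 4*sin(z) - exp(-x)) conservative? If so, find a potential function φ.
No, ∇×F = (-9*z**2, x - exp(-x), -4*sin(y) - exp(-y)) ≠ 0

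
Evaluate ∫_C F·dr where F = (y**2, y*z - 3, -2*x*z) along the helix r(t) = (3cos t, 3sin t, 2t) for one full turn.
-9*pi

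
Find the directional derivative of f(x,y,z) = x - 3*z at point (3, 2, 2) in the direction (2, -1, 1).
-sqrt(6)/6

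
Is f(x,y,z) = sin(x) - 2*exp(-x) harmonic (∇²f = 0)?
No, ∇²f = -sin(x) - 2*exp(-x)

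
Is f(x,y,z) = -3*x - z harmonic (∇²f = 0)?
Yes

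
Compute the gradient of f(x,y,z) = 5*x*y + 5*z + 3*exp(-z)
(5*y, 5*x, 5 - 3*exp(-z))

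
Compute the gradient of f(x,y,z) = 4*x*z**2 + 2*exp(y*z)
(4*z**2, 2*z*exp(y*z), 8*x*z + 2*y*exp(y*z))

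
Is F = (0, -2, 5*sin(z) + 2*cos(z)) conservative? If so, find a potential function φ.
Yes, F is conservative. φ = -2*y + 2*sin(z) - 5*cos(z)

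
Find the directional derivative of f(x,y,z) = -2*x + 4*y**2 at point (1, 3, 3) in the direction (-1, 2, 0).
10*sqrt(5)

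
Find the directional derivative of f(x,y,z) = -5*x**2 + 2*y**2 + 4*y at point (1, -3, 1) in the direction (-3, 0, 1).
3*sqrt(10)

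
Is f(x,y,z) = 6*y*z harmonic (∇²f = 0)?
Yes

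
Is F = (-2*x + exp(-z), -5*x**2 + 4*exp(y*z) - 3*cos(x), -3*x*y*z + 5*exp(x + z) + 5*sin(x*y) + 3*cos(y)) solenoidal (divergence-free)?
No, ∇·F = -3*x*y + 4*z*exp(y*z) + 5*exp(x + z) - 2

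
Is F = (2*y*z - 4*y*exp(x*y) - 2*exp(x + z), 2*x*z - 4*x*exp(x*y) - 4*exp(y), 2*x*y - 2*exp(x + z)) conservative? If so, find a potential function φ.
Yes, F is conservative. φ = 2*x*y*z - 4*exp(y) - 4*exp(x*y) - 2*exp(x + z)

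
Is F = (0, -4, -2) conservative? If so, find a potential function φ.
Yes, F is conservative. φ = -4*y - 2*z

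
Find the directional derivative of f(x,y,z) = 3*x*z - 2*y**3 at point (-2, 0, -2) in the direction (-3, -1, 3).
0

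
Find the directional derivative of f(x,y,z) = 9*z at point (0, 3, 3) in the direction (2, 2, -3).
-27*sqrt(17)/17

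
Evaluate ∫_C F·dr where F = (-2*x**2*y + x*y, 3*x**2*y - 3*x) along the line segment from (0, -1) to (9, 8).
5913/4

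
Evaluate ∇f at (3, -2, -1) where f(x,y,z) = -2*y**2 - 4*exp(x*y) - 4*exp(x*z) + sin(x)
(cos(3) + 8*exp(-6) + 4*exp(-3), 8 - 12*exp(-6), -12*exp(-3))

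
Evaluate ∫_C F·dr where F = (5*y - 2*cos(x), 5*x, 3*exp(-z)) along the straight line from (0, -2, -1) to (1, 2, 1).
-2*sin(1) + 6*sinh(1) + 10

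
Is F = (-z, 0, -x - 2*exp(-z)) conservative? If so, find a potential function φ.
Yes, F is conservative. φ = -x*z + 2*exp(-z)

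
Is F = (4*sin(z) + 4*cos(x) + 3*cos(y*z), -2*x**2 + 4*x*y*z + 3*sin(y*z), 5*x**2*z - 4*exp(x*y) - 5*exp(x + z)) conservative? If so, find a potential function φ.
No, ∇×F = (-4*x*y - 4*x*exp(x*y) - 3*y*cos(y*z), -10*x*z + 4*y*exp(x*y) - 3*y*sin(y*z) + 5*exp(x + z) + 4*cos(z), -4*x + 4*y*z + 3*z*sin(y*z)) ≠ 0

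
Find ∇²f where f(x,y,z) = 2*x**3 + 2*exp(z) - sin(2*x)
12*x + 2*exp(z) + 4*sin(2*x)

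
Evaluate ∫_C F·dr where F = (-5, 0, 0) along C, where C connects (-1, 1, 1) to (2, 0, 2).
-15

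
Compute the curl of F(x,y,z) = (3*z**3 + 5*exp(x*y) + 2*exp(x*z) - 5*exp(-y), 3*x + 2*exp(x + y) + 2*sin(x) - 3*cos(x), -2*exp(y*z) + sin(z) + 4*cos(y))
(-2*z*exp(y*z) - 4*sin(y), 2*x*exp(x*z) + 9*z**2, -5*x*exp(x*y) + 2*exp(x + y) + 3*sin(x) + 2*cos(x) + 3 - 5*exp(-y))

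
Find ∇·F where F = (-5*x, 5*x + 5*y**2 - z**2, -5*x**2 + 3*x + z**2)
10*y + 2*z - 5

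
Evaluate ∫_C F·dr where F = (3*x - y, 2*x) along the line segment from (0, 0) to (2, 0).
6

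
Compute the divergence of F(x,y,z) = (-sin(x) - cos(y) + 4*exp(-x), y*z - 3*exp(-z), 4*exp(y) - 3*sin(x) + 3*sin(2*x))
z - cos(x) - 4*exp(-x)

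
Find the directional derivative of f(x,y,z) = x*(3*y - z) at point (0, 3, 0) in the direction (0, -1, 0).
0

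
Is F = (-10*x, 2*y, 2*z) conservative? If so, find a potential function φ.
Yes, F is conservative. φ = -5*x**2 + y**2 + z**2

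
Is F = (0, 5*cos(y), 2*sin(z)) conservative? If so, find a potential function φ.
Yes, F is conservative. φ = 5*sin(y) - 2*cos(z)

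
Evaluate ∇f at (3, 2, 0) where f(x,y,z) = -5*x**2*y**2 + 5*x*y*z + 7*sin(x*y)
(-120 + 14*cos(6), -180 + 21*cos(6), 30)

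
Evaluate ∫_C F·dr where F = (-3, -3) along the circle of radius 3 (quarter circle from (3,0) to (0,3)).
0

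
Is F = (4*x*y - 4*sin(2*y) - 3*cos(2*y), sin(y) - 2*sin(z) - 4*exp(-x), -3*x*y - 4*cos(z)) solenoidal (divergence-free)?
No, ∇·F = 4*y + 4*sin(z) + cos(y)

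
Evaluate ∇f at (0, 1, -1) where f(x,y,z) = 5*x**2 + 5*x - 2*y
(5, -2, 0)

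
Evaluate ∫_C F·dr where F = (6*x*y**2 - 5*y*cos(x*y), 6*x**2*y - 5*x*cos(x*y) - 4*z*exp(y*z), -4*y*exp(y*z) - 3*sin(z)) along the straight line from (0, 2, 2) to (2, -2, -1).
-4*exp(2) + 5*sin(4) - 3*cos(2) + 3*cos(1) + 48 + 4*exp(4)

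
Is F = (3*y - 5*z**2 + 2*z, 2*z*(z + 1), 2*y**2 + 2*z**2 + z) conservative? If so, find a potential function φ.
No, ∇×F = (4*y - 4*z - 2, 2 - 10*z, -3) ≠ 0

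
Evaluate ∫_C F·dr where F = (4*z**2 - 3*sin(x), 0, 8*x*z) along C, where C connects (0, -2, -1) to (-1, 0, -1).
-7 + 3*cos(1)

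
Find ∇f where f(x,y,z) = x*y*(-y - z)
(-y*(y + z), x*(-2*y - z), -x*y)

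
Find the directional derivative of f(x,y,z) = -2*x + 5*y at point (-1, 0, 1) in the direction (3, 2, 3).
2*sqrt(22)/11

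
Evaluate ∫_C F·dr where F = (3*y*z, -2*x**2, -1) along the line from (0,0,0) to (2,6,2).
6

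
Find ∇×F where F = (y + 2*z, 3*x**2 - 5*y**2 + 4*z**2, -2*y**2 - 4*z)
(-4*y - 8*z, 2, 6*x - 1)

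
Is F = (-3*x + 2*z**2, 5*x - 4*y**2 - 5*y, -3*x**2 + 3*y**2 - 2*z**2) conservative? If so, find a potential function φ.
No, ∇×F = (6*y, 6*x + 4*z, 5) ≠ 0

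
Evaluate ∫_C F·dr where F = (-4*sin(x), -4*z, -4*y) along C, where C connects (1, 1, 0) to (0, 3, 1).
-8 - 4*cos(1)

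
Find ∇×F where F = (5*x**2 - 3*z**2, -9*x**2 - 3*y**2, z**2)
(0, -6*z, -18*x)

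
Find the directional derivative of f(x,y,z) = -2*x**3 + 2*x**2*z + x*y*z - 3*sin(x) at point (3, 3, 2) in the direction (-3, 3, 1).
9*sqrt(19)*(cos(3) + 13)/19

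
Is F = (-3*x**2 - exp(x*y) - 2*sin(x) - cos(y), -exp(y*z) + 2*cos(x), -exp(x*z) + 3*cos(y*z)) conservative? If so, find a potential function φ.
No, ∇×F = (y*exp(y*z) - 3*z*sin(y*z), z*exp(x*z), x*exp(x*y) - 2*sin(x) - sin(y)) ≠ 0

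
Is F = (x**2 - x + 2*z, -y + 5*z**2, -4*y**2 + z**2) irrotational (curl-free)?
No, ∇×F = (-8*y - 10*z, 2, 0)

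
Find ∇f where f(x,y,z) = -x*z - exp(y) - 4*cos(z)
(-z, -exp(y), -x + 4*sin(z))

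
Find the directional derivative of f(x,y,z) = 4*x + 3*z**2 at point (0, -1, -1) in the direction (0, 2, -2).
3*sqrt(2)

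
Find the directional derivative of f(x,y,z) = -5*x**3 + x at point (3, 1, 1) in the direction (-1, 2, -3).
67*sqrt(14)/7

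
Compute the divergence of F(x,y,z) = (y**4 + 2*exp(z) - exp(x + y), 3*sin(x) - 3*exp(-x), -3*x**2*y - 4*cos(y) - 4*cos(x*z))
4*x*sin(x*z) - exp(x + y)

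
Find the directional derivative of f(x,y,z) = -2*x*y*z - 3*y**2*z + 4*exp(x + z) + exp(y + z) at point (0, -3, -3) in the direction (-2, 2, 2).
sqrt(3)*(2 - 63*exp(6))*exp(-6)/3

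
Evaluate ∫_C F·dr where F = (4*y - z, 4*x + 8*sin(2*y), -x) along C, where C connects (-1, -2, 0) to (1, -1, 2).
-14 + 4*cos(4) - 4*cos(2)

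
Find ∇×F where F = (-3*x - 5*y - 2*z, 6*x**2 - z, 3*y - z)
(4, -2, 12*x + 5)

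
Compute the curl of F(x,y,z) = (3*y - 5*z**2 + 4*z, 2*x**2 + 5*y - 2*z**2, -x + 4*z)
(4*z, 5 - 10*z, 4*x - 3)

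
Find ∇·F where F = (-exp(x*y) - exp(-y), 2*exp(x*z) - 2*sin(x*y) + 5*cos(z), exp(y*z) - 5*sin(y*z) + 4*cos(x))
-2*x*cos(x*y) - y*exp(x*y) + y*exp(y*z) - 5*y*cos(y*z)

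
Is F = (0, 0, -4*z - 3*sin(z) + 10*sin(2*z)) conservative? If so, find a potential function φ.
Yes, F is conservative. φ = -2*z**2 + 3*cos(z) - 5*cos(2*z)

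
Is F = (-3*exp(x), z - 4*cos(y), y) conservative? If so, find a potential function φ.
Yes, F is conservative. φ = y*z - 3*exp(x) - 4*sin(y)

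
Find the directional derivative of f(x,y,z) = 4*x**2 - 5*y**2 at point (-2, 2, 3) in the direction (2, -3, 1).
2*sqrt(14)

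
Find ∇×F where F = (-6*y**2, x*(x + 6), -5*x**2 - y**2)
(-2*y, 10*x, 2*x + 12*y + 6)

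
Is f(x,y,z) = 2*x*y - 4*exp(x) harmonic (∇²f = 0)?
No, ∇²f = -4*exp(x)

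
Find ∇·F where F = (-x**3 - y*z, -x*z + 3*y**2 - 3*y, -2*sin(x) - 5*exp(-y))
-3*x**2 + 6*y - 3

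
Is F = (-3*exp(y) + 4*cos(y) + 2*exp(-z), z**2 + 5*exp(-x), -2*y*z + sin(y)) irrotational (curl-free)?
No, ∇×F = (-4*z + cos(y), -2*exp(-z), 3*exp(y) + 4*sin(y) - 5*exp(-x))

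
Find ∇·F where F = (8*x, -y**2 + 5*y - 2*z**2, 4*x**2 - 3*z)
10 - 2*y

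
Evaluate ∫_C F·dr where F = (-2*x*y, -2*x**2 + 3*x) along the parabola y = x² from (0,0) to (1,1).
1/2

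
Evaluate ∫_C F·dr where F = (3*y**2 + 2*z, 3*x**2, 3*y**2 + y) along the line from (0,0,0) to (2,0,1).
2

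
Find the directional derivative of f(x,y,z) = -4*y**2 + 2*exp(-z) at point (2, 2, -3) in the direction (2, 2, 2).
2*sqrt(3)*(-exp(3) - 8)/3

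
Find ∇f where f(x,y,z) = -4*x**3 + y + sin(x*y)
(-12*x**2 + y*cos(x*y), x*cos(x*y) + 1, 0)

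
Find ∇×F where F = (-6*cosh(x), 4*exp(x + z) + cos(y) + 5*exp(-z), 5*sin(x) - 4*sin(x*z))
((5 - 4*exp(x + 2*z))*exp(-z), 4*z*cos(x*z) - 5*cos(x), 4*exp(x + z))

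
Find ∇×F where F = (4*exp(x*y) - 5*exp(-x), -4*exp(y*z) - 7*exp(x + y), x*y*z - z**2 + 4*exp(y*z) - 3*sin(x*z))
(x*z + 4*y*exp(y*z) + 4*z*exp(y*z), z*(-y + 3*cos(x*z)), -4*x*exp(x*y) - 7*exp(x + y))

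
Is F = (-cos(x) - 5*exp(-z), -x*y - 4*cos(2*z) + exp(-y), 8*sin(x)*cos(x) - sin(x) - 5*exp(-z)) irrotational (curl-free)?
No, ∇×F = (-8*sin(2*z), cos(x) - 8*cos(2*x) + 5*exp(-z), -y)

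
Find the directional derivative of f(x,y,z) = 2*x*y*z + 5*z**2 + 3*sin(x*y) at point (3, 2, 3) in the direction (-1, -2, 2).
12 - 8*cos(6)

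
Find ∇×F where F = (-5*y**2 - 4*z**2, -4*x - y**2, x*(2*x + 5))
(0, -4*x - 8*z - 5, 10*y - 4)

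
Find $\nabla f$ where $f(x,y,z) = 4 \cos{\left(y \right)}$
(0, -4*sin(y), 0)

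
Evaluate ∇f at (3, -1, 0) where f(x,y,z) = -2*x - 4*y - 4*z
(-2, -4, -4)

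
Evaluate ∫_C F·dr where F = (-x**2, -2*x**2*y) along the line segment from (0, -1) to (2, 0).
-2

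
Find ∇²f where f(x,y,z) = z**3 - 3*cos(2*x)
6*z + 12*cos(2*x)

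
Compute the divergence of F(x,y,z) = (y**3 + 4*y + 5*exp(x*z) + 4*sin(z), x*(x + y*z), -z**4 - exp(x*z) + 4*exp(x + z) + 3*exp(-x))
x*z - x*exp(x*z) - 4*z**3 + 5*z*exp(x*z) + 4*exp(x + z)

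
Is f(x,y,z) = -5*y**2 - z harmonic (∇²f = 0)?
No, ∇²f = -10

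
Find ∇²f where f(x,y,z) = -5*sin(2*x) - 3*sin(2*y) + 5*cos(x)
20*sin(2*x) + 12*sin(2*y) - 5*cos(x)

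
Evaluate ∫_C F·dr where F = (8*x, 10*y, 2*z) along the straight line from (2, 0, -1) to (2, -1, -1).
5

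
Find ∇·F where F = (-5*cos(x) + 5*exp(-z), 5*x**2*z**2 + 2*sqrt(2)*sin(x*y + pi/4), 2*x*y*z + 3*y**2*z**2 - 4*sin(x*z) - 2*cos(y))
2*x*y - 4*x*cos(x*z) + 2*sqrt(2)*x*cos(x*y + pi/4) + 6*y**2*z + 5*sin(x)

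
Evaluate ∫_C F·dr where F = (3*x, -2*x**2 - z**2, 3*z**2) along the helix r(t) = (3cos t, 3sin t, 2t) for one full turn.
-48*pi + 64*pi**3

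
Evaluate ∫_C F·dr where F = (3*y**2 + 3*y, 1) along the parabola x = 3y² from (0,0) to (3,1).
23/2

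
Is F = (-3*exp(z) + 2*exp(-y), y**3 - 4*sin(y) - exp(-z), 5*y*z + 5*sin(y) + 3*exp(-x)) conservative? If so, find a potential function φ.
No, ∇×F = (5*z + 5*cos(y) - exp(-z), -3*exp(z) + 3*exp(-x), 2*exp(-y)) ≠ 0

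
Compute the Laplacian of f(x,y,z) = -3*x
0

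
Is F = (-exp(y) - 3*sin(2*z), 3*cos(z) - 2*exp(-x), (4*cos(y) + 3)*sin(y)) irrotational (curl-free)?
No, ∇×F = (3*sin(z) + 3*cos(y) + 4*cos(2*y), -6*cos(2*z), exp(y) + 2*exp(-x))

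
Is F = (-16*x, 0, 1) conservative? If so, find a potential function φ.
Yes, F is conservative. φ = -8*x**2 + z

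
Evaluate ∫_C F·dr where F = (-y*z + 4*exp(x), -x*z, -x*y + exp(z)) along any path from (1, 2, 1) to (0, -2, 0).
7 - 5*E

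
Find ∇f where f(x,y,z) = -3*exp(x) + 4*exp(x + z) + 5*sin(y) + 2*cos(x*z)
(-2*z*sin(x*z) - 3*exp(x) + 4*exp(x + z), 5*cos(y), -2*x*sin(x*z) + 4*exp(x + z))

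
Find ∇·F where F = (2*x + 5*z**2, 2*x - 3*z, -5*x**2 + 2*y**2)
2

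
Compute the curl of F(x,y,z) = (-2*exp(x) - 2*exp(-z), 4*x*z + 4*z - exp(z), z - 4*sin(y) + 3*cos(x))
(-4*x + exp(z) - 4*cos(y) - 4, 3*sin(x) + 2*exp(-z), 4*z)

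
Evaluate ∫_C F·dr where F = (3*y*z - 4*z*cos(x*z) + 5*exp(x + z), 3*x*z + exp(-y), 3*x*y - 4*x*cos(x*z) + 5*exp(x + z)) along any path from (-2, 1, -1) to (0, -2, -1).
-exp(2) - 6 - 5*exp(-3) + 6*exp(-1) + 4*sin(2)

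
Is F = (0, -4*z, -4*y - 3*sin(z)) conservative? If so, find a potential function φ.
Yes, F is conservative. φ = -4*y*z + 3*cos(z)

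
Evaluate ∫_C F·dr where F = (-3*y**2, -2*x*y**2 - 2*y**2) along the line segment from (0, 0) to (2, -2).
16/3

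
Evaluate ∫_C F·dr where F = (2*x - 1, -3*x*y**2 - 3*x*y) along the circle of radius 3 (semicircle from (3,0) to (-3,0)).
-243*pi/8 - 48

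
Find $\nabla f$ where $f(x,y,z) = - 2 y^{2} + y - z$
(0, 1 - 4*y, -1)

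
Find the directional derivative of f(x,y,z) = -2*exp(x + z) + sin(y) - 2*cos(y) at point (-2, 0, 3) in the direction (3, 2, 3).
sqrt(22)*(1 - 6*E)/11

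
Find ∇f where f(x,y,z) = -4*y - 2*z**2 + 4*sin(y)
(0, 4*cos(y) - 4, -4*z)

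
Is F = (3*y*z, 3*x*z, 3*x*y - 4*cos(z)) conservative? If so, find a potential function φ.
Yes, F is conservative. φ = 3*x*y*z - 4*sin(z)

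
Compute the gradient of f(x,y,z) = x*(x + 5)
(2*x + 5, 0, 0)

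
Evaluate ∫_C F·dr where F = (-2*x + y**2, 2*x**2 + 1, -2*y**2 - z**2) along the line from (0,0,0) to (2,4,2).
-8/3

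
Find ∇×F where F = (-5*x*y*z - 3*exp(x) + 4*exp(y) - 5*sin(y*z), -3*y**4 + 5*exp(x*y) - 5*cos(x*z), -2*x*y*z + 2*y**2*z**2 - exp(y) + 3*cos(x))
(-2*x*z - 5*x*sin(x*z) + 4*y*z**2 - exp(y), -5*x*y + 2*y*z - 5*y*cos(y*z) + 3*sin(x), 5*x*z + 5*y*exp(x*y) + 5*z*sin(x*z) + 5*z*cos(y*z) - 4*exp(y))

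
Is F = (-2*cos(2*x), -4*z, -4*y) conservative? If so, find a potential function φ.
Yes, F is conservative. φ = -4*y*z - sin(2*x)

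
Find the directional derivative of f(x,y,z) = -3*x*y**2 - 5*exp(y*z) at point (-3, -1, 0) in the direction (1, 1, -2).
-31*sqrt(6)/6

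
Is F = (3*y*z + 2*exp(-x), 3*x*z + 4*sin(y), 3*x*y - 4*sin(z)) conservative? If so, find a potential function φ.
Yes, F is conservative. φ = 3*x*y*z - 4*cos(y) + 4*cos(z) - 2*exp(-x)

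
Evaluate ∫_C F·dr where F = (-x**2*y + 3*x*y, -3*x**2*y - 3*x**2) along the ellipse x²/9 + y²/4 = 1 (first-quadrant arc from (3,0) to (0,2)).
-81 + 27*pi/8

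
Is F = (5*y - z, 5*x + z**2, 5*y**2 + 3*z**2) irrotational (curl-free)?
No, ∇×F = (10*y - 2*z, -1, 0)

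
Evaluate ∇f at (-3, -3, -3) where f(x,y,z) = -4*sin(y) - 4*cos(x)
(-4*sin(3), -4*cos(3), 0)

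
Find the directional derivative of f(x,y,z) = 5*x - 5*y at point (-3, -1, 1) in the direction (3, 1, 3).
10*sqrt(19)/19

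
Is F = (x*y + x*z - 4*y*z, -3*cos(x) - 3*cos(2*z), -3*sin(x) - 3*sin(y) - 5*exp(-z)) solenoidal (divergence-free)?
No, ∇·F = y + z + 5*exp(-z)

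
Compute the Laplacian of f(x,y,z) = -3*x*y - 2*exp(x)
-2*exp(x)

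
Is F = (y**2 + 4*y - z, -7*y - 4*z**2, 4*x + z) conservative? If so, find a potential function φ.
No, ∇×F = (8*z, -5, -2*y - 4) ≠ 0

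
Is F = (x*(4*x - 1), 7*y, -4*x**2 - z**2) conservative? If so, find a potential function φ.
No, ∇×F = (0, 8*x, 0) ≠ 0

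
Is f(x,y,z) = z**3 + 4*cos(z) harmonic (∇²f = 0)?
No, ∇²f = 6*z - 4*cos(z)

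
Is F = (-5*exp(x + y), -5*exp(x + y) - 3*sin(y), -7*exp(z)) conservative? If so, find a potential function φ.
Yes, F is conservative. φ = -7*exp(z) - 5*exp(x + y) + 3*cos(y)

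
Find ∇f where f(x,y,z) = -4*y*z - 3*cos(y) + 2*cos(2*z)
(0, -4*z + 3*sin(y), -4*y - 4*sin(2*z))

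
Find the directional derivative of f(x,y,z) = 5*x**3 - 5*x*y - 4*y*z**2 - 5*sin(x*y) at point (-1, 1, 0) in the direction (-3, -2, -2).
5*sqrt(17)*(-8 + cos(1))/17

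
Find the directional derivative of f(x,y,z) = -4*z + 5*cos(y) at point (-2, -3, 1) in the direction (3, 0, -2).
8*sqrt(13)/13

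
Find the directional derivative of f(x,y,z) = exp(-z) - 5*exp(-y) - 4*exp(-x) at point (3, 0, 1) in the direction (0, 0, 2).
-exp(-1)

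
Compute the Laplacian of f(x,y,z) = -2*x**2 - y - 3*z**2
-10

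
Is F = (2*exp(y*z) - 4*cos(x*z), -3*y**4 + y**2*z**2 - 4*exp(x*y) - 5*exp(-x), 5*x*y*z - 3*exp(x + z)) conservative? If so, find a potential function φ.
No, ∇×F = (z*(5*x - 2*y**2), 4*x*sin(x*z) - 5*y*z + 2*y*exp(y*z) + 3*exp(x + z), -4*y*exp(x*y) - 2*z*exp(y*z) + 5*exp(-x)) ≠ 0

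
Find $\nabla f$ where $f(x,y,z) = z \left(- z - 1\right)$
(0, 0, -2*z - 1)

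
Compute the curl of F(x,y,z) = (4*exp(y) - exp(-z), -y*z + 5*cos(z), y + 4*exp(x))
(y + 5*sin(z) + 1, -4*exp(x) + exp(-z), -4*exp(y))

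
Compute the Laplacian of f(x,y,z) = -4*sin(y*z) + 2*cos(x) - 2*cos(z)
4*y**2*sin(y*z) + 4*z**2*sin(y*z) - 2*cos(x) + 2*cos(z)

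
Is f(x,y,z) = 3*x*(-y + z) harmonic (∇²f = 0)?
Yes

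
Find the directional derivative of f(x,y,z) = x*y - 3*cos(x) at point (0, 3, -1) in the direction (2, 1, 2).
2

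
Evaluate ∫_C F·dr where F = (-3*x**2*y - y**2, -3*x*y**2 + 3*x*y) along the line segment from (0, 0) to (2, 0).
0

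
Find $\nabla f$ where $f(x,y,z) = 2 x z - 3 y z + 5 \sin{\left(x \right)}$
(2*z + 5*cos(x), -3*z, 2*x - 3*y)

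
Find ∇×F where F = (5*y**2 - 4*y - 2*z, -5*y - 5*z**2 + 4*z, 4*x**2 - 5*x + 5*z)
(10*z - 4, 3 - 8*x, 4 - 10*y)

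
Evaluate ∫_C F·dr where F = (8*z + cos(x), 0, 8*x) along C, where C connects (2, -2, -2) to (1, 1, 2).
-sin(2) + sin(1) + 48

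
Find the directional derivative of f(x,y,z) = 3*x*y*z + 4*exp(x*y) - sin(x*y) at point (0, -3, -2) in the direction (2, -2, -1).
6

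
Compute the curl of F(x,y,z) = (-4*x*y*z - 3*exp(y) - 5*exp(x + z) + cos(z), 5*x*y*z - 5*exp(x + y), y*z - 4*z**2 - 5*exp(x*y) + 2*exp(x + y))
(-5*x*y - 5*x*exp(x*y) + z + 2*exp(x + y), -4*x*y + 5*y*exp(x*y) - 2*exp(x + y) - 5*exp(x + z) - sin(z), 4*x*z + 5*y*z + 3*exp(y) - 5*exp(x + y))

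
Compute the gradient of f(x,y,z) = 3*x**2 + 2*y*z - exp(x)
(6*x - exp(x), 2*z, 2*y)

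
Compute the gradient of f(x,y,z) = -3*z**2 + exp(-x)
(-exp(-x), 0, -6*z)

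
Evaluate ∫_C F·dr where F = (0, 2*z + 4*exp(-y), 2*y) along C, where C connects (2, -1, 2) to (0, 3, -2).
-8 - 4*exp(-3) + 4*E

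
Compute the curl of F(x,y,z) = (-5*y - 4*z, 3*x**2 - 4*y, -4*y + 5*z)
(-4, -4, 6*x + 5)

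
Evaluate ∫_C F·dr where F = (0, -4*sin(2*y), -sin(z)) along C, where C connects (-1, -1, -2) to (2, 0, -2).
2 - 2*cos(2)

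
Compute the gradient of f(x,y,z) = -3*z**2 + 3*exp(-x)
(-3*exp(-x), 0, -6*z)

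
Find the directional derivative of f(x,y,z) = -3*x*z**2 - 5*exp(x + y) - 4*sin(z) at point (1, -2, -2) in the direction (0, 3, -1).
sqrt(10)*(-4*E*(3 - cos(2)) - 15)*exp(-1)/10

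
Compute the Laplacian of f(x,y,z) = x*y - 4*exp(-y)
-4*exp(-y)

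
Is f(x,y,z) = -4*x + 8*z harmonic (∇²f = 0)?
Yes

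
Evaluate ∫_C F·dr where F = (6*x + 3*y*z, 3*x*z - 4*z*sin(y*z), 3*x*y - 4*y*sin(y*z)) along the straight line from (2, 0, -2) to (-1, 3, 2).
-31 + 4*cos(6)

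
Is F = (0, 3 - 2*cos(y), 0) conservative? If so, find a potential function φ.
Yes, F is conservative. φ = 3*y - 2*sin(y)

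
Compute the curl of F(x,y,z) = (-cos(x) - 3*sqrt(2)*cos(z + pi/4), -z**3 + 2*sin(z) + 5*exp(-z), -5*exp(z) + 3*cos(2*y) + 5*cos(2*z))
(3*z**2 - 6*sin(2*y) - 2*cos(z) + 5*exp(-z), 3*sqrt(2)*sin(z + pi/4), 0)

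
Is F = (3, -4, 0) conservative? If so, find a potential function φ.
Yes, F is conservative. φ = 3*x - 4*y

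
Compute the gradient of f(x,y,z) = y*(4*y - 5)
(0, 8*y - 5, 0)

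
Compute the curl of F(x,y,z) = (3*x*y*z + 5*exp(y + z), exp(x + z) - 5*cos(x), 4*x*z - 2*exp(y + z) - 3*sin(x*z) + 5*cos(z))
(-exp(x + z) - 2*exp(y + z), 3*x*y + 3*z*cos(x*z) - 4*z + 5*exp(y + z), -3*x*z + exp(x + z) - 5*exp(y + z) + 5*sin(x))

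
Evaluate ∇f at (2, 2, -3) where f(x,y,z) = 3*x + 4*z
(3, 0, 4)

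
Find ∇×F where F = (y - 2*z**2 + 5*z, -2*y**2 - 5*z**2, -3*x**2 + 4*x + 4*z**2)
(10*z, 6*x - 4*z + 1, -1)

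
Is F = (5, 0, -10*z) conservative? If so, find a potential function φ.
Yes, F is conservative. φ = 5*x - 5*z**2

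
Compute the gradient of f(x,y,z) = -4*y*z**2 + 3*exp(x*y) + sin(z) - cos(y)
(3*y*exp(x*y), 3*x*exp(x*y) - 4*z**2 + sin(y), -8*y*z + cos(z))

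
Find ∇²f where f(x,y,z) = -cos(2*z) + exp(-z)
4*cos(2*z) + exp(-z)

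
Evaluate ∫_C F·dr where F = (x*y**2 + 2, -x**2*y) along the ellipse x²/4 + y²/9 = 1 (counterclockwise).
0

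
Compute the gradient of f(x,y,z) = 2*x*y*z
(2*y*z, 2*x*z, 2*x*y)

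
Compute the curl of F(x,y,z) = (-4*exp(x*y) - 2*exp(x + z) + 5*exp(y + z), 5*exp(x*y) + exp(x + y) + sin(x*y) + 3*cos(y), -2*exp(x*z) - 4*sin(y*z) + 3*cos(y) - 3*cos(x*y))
(3*x*sin(x*y) - 4*z*cos(y*z) - 3*sin(y), -3*y*sin(x*y) + 2*z*exp(x*z) - 2*exp(x + z) + 5*exp(y + z), 4*x*exp(x*y) + 5*y*exp(x*y) + y*cos(x*y) + exp(x + y) - 5*exp(y + z))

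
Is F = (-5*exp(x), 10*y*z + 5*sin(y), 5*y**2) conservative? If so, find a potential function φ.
Yes, F is conservative. φ = 5*y**2*z - 5*exp(x) - 5*cos(y)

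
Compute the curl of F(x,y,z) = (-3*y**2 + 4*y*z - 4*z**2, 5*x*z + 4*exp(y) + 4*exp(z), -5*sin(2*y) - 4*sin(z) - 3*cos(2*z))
(-5*x - 4*exp(z) - 10*cos(2*y), 4*y - 8*z, 6*y + z)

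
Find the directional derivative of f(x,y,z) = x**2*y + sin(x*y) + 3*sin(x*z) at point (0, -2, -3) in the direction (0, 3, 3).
0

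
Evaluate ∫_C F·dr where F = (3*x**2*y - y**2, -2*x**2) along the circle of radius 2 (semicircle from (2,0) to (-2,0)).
32/3 - 6*pi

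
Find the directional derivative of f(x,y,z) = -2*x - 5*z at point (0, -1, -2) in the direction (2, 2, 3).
-19*sqrt(17)/17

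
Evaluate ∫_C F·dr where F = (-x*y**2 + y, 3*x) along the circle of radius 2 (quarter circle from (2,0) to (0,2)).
4 + 2*pi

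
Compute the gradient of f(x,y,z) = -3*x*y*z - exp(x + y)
(-3*y*z - exp(x + y), -3*x*z - exp(x + y), -3*x*y)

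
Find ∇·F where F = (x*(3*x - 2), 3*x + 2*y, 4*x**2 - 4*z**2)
6*x - 8*z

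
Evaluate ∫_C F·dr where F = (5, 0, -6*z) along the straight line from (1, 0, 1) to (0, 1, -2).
-14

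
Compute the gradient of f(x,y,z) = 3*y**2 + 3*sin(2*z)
(0, 6*y, 6*cos(2*z))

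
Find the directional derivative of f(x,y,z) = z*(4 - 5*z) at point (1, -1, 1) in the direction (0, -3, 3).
-3*sqrt(2)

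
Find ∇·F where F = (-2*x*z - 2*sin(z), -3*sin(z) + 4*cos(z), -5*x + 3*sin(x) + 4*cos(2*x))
-2*z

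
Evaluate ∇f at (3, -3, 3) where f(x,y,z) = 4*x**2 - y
(24, -1, 0)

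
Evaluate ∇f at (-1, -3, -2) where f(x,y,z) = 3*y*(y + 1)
(0, -15, 0)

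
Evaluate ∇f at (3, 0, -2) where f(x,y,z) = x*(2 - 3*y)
(2, -9, 0)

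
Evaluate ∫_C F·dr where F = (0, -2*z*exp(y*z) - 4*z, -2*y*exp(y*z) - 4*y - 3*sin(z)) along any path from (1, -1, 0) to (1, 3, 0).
0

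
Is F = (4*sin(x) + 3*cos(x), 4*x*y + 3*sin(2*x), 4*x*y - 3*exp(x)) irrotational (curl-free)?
No, ∇×F = (4*x, -4*y + 3*exp(x), 4*y + 6*cos(2*x))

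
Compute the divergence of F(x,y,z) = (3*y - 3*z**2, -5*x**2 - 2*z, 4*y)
0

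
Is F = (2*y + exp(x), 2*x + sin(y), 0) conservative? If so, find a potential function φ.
Yes, F is conservative. φ = 2*x*y + exp(x) - cos(y)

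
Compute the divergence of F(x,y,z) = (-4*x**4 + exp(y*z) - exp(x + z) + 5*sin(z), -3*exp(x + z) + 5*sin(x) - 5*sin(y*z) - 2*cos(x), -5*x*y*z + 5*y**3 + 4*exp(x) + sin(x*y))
-16*x**3 - 5*x*y - 5*z*cos(y*z) - exp(x + z)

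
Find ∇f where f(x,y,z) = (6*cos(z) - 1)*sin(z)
(0, 0, -cos(z) + 6*cos(2*z))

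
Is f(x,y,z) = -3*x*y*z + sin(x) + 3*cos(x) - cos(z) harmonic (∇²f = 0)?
No, ∇²f = -sin(x) - 3*cos(x) + cos(z)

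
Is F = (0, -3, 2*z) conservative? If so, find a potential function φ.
Yes, F is conservative. φ = -3*y + z**2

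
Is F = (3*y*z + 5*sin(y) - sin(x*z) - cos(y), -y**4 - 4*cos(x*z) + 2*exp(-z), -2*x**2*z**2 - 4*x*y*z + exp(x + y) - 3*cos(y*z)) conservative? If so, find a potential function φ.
No, ∇×F = (-4*x*z - 4*x*sin(x*z) + 3*z*sin(y*z) + exp(x + y) + 2*exp(-z), 4*x*z**2 - x*cos(x*z) + 4*y*z + 3*y - exp(x + y), 4*z*sin(x*z) - 3*z - sin(y) - 5*cos(y)) ≠ 0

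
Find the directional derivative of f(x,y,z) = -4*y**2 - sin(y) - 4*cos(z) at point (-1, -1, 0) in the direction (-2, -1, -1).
sqrt(6)*(-8 + cos(1))/6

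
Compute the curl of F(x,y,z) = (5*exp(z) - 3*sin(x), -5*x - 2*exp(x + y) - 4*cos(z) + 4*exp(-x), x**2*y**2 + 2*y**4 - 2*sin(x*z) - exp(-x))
(2*x**2*y + 8*y**3 - 4*sin(z), -2*x*y**2 + 2*z*cos(x*z) + 5*exp(z) - exp(-x), -2*exp(x + y) - 5 - 4*exp(-x))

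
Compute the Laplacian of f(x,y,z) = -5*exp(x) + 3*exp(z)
-5*exp(x) + 3*exp(z)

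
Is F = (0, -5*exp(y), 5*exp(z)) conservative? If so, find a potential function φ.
Yes, F is conservative. φ = -5*exp(y) + 5*exp(z)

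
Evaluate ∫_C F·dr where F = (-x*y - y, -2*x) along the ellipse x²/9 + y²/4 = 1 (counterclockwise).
-6*pi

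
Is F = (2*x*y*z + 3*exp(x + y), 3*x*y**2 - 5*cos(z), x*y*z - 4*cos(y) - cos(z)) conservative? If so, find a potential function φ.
No, ∇×F = (x*z + 4*sin(y) - 5*sin(z), y*(2*x - z), -2*x*z + 3*y**2 - 3*exp(x + y)) ≠ 0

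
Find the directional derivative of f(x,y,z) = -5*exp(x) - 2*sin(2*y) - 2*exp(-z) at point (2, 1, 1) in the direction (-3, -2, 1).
sqrt(14)*(8*E*cos(2) + 2 + 15*exp(3))*exp(-1)/14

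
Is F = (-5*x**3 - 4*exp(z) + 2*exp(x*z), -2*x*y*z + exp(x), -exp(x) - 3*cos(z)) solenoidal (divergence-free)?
No, ∇·F = -15*x**2 - 2*x*z + 2*z*exp(x*z) + 3*sin(z)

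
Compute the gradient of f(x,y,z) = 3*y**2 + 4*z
(0, 6*y, 4)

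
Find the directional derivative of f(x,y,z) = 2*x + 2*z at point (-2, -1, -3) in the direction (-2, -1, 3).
sqrt(14)/7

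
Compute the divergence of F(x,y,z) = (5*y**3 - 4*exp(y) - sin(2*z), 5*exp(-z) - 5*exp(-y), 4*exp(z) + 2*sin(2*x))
4*exp(z) + 5*exp(-y)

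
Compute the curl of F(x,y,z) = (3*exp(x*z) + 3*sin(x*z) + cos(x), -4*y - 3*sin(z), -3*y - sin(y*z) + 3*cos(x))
(-z*cos(y*z) + 3*cos(z) - 3, 3*x*exp(x*z) + 3*x*cos(x*z) + 3*sin(x), 0)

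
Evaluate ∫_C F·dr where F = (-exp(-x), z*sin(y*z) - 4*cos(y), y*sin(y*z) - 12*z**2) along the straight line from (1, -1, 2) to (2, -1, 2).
(1 - E)*exp(-2)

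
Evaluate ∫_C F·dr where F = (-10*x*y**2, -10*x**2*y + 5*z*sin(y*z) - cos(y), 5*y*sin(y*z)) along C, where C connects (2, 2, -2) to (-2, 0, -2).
5*cos(4) + sin(2) + 75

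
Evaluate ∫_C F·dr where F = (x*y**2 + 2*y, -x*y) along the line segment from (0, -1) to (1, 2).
1/4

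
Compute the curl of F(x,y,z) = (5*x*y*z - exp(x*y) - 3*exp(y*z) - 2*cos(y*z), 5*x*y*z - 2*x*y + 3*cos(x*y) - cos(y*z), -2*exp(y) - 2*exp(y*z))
(-5*x*y - y*sin(y*z) - 2*z*exp(y*z) - 2*exp(y), y*(5*x - 3*exp(y*z) + 2*sin(y*z)), -5*x*z + x*exp(x*y) + 5*y*z - 3*y*sin(x*y) - 2*y + 3*z*exp(y*z) - 2*z*sin(y*z))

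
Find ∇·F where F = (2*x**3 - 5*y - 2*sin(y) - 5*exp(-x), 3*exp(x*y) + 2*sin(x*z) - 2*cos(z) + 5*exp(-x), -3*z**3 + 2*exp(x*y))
6*x**2 + 3*x*exp(x*y) - 9*z**2 + 5*exp(-x)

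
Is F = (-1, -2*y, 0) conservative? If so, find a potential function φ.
Yes, F is conservative. φ = -x - y**2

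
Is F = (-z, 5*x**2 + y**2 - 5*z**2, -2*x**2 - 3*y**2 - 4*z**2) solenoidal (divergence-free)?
No, ∇·F = 2*y - 8*z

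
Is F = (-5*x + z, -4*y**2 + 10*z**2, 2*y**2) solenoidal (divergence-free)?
No, ∇·F = -8*y - 5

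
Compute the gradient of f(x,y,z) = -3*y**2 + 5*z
(0, -6*y, 5)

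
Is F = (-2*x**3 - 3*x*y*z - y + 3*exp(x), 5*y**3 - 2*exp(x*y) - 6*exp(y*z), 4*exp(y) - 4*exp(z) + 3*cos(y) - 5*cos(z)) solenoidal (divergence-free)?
No, ∇·F = -6*x**2 - 2*x*exp(x*y) + 15*y**2 - 3*y*z - 6*z*exp(y*z) + 3*exp(x) - 4*exp(z) + 5*sin(z)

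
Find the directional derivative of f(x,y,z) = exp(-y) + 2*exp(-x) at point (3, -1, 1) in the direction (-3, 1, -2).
sqrt(14)*(6 - exp(4))*exp(-3)/14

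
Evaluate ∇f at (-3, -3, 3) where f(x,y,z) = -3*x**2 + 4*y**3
(18, 108, 0)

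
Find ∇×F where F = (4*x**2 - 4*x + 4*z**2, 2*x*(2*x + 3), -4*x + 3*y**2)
(6*y, 8*z + 4, 8*x + 6)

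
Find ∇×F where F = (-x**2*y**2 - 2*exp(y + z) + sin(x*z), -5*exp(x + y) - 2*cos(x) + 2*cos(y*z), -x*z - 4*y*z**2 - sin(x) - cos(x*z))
(2*y*sin(y*z) - 4*z**2, x*cos(x*z) - z*sin(x*z) + z - 2*exp(y + z) + cos(x), 2*x**2*y - 5*exp(x + y) + 2*exp(y + z) + 2*sin(x))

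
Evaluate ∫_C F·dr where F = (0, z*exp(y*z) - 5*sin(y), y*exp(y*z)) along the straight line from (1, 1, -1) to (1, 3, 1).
5*cos(3) - 5*cos(1) - exp(-1) + exp(3)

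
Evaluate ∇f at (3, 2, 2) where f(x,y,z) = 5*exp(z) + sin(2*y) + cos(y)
(0, 2*cos(4) - sin(2), 5*exp(2))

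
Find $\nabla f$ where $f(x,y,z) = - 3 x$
(-3, 0, 0)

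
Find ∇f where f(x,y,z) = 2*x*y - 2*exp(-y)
(2*y, 2*x + 2*exp(-y), 0)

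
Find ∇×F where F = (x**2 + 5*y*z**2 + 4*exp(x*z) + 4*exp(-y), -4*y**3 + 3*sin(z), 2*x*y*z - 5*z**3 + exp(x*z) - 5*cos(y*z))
(2*x*z + 5*z*sin(y*z) - 3*cos(z), 4*x*exp(x*z) + 8*y*z - z*exp(x*z), -5*z**2 + 4*exp(-y))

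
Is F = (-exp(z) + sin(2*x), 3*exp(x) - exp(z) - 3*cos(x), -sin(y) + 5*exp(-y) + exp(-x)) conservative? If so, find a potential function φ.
No, ∇×F = (exp(z) - cos(y) - 5*exp(-y), -exp(z) + exp(-x), 3*exp(x) + 3*sin(x)) ≠ 0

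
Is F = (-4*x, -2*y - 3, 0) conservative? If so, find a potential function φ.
Yes, F is conservative. φ = -2*x**2 - y**2 - 3*y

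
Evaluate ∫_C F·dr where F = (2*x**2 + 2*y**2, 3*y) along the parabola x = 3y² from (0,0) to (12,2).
1206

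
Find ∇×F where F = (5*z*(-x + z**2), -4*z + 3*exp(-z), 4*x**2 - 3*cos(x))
(4 + 3*exp(-z), -13*x + 15*z**2 - 3*sin(x), 0)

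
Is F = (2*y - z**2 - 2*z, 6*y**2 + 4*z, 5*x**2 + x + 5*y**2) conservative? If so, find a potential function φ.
No, ∇×F = (10*y - 4, -10*x - 2*z - 3, -2) ≠ 0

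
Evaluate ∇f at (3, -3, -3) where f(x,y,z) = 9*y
(0, 9, 0)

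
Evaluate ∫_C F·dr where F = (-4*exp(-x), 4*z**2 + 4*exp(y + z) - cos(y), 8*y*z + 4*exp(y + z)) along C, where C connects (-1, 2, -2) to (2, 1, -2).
-20 - 4*E - sin(1) + 4*exp(-2) + sin(2) + 4*exp(-1)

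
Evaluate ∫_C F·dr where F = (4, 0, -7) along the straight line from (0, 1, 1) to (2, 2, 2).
1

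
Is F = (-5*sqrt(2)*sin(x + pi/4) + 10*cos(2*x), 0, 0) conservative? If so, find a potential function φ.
Yes, F is conservative. φ = 5*sin(2*x) + 5*sqrt(2)*cos(x + pi/4)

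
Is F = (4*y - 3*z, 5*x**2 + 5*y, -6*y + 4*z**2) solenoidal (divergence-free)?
No, ∇·F = 8*z + 5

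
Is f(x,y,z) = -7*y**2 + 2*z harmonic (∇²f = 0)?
No, ∇²f = -14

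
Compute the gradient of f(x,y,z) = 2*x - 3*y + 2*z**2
(2, -3, 4*z)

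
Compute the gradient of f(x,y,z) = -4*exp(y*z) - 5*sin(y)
(0, -4*z*exp(y*z) - 5*cos(y), -4*y*exp(y*z))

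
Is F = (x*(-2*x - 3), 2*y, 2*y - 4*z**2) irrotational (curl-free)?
No, ∇×F = (2, 0, 0)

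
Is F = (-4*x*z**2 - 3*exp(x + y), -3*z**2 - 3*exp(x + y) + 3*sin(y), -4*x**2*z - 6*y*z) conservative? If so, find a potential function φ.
Yes, F is conservative. φ = -2*x**2*z**2 - 3*y*z**2 - 3*exp(x + y) - 3*cos(y)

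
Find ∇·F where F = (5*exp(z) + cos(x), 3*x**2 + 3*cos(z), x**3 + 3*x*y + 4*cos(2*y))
-sin(x)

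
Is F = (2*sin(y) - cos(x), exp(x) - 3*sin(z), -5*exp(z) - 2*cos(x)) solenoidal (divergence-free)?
No, ∇·F = -5*exp(z) + sin(x)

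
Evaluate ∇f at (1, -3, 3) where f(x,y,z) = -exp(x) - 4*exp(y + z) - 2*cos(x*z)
(-E + 6*sin(3), -4, -4 + 2*sin(3))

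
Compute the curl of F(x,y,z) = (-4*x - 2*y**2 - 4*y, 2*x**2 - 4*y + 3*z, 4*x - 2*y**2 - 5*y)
(-4*y - 8, -4, 4*x + 4*y + 4)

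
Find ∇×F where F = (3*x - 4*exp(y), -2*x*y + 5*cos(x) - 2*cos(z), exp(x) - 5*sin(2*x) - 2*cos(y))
(2*sin(y) - 2*sin(z), -exp(x) + 10*cos(2*x), -2*y + 4*exp(y) - 5*sin(x))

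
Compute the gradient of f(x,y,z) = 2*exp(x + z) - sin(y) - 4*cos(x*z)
(4*z*sin(x*z) + 2*exp(x + z), -cos(y), 4*x*sin(x*z) + 2*exp(x + z))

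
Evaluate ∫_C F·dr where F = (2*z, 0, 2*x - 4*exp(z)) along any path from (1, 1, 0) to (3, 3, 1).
10 - 4*E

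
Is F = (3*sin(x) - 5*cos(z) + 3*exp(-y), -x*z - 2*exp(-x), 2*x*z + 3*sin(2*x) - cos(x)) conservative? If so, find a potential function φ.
No, ∇×F = (x, -2*z - sin(x) + 5*sin(z) - 6*cos(2*x), -z + 3*exp(-y) + 2*exp(-x)) ≠ 0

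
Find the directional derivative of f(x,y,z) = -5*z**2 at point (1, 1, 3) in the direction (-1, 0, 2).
-12*sqrt(5)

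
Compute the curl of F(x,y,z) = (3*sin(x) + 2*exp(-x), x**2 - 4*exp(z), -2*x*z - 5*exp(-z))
(4*exp(z), 2*z, 2*x)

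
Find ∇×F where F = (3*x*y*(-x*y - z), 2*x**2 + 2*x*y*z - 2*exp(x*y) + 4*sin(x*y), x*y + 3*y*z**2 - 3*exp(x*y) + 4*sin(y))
(-2*x*y - 3*x*exp(x*y) + x + 3*z**2 + 4*cos(y), y*(-3*x + 3*exp(x*y) - 1), 6*x**2*y + 3*x*z + 4*x + 2*y*z - 2*y*exp(x*y) + 4*y*cos(x*y))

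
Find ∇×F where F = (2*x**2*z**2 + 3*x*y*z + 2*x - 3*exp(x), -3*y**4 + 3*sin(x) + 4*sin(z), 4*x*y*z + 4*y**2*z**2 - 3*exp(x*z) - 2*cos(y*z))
(4*x*z + 8*y*z**2 + 2*z*sin(y*z) - 4*cos(z), 4*x**2*z + 3*x*y - 4*y*z + 3*z*exp(x*z), -3*x*z + 3*cos(x))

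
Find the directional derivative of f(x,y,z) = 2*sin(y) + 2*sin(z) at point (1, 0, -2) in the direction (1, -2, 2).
-4/3 + 4*cos(2)/3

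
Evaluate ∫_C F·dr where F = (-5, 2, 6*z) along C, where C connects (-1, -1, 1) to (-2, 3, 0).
10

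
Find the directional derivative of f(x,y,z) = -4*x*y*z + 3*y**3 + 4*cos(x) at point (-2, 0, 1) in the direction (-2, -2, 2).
-4*sqrt(3)*(sin(2) + 2)/3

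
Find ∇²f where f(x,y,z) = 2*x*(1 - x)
-4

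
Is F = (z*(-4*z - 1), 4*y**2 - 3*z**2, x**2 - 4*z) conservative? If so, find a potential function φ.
No, ∇×F = (6*z, -2*x - 8*z - 1, 0) ≠ 0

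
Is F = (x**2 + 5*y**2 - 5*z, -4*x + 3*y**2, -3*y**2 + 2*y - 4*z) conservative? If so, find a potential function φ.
No, ∇×F = (2 - 6*y, -5, -10*y - 4) ≠ 0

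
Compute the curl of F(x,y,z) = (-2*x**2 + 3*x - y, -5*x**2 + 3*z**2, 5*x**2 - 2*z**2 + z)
(-6*z, -10*x, 1 - 10*x)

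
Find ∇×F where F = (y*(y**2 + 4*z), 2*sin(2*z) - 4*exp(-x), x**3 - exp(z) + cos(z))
(-4*cos(2*z), -3*x**2 + 4*y, -3*y**2 - 4*z + 4*exp(-x))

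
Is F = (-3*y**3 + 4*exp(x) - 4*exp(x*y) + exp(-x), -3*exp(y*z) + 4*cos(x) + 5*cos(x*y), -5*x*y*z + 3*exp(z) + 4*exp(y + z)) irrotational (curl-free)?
No, ∇×F = (-5*x*z + 3*y*exp(y*z) + 4*exp(y + z), 5*y*z, 4*x*exp(x*y) + 9*y**2 - 5*y*sin(x*y) - 4*sin(x))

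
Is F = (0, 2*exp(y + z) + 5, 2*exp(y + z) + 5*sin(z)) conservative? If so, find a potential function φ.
Yes, F is conservative. φ = 5*y + 2*exp(y + z) - 5*cos(z)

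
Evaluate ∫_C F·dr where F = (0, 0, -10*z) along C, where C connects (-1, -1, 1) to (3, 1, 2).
-15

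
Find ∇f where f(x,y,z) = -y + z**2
(0, -1, 2*z)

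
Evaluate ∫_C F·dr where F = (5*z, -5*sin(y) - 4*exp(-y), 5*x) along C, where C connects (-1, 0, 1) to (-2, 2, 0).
-4 + 5*cos(2) + 4*exp(-2)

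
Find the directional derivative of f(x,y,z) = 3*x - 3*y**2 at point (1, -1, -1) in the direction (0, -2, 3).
-12*sqrt(13)/13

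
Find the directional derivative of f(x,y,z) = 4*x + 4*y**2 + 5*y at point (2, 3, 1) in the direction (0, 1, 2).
29*sqrt(5)/5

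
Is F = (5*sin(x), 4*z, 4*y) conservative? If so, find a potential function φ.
Yes, F is conservative. φ = 4*y*z - 5*cos(x)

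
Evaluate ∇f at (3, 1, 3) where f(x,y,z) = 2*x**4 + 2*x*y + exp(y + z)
(218, 6 + exp(4), exp(4))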